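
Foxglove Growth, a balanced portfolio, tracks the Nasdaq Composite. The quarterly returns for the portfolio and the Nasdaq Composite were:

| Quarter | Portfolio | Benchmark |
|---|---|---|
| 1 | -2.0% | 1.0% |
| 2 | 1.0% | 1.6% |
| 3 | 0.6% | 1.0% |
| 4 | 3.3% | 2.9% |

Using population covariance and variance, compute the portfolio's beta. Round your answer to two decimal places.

2.10

r̄p = 0.7250%,  r̄m = 1.6250%
Cov = Σ(rp − r̄p)(rm − r̄m) / 4 = 1.2644
Var(rm) = Σ(rm − r̄m)² / 4 = 0.6019
β = Cov / Var = 1.2644 / 0.6019 = 2.1007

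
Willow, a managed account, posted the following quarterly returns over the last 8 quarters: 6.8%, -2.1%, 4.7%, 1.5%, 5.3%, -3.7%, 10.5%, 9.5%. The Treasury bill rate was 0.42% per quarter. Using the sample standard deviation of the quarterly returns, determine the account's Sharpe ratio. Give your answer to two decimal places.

Mean return μ = 32.50 / 8 = 4.0625%
Σ(r − μ)² = (6.8 − 4.0625)² + (-2.1 − 4.0625)² + … = 185.2388
σ = √[185.2388 / 7] = 5.1442%
Sharpe = (μ − rf) / σ = (4.0625 − 0.42) / 5.1442 = 3.6425 / 5.1442 = 0.7081

0.71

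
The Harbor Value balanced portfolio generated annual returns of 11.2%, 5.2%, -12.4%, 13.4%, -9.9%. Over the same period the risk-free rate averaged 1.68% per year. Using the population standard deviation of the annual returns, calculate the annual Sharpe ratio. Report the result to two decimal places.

Mean return r̄ = 7.50 / 5 = 1.5000%
Σ(r − r̄)² = (11.2 − 1.5000)² + (5.2 − 1.5000)² + (-12.4 − 1.5000)² + … = 572.5600
population σ = √(572.5600 / 5) = √114.5120 = 10.7010%
Sharpe = (r̄ − rf) / σ = (1.5000 − 1.68) / 10.7010 = -0.1800 / 10.7010 = -0.0168

-0.02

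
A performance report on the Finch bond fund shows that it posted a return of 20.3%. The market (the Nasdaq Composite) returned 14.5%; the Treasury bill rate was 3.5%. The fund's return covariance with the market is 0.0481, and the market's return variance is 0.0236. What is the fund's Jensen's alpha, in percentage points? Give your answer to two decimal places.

-5.62

β = Cov / Var = 0.0481 / 0.0236 = 2.0381
E[R] = Rf + β(Rm − Rf) = 3.5% + 2.0381 × (14.5% − 3.5%) = 25.9191%
α = Rp − E[R] = 20.3% − 25.9191% = -5.6191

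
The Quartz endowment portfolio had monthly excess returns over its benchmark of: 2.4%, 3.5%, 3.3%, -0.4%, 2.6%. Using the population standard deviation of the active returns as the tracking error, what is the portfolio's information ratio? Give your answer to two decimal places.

r̄ = (2.4 + 3.5 + 3.3 − 0.4 + 2.6) / 5 = 11.40 / 5 = 2.2800%
Σ(r − r̄)² = (2.4 − 2.2800)² + (3.5 − 2.2800)² + (3.3 − 2.2800)² + … = 9.8280
σ = √[9.8280 / 5] = 1.4020%
IR = r̄ / tracking error = 2.2800 / 1.4020 = 1.6262

1.63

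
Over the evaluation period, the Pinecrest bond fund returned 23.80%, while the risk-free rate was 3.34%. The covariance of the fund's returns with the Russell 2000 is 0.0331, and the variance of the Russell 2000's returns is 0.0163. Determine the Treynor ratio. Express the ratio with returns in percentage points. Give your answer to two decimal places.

β = Cov / Var = 0.0331 / 0.0163 = 2.0307
Treynor = (Rp − Rf) / β = (23.80% − 3.34%) / 2.0307 = 20.46 / 2.0307 = 10.0753

10.08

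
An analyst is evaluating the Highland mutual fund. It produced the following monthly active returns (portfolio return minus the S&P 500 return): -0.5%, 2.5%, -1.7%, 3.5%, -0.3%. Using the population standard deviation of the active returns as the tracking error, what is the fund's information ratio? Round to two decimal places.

Mean return μ = 3.50 / 5 = 0.7000%
Σ(r − μ)² = 19.2800; population σ = √(19.2800/5) = 1.9637%
IR = μ / tracking error = 0.7000 / 1.9637 = 0.3565

0.36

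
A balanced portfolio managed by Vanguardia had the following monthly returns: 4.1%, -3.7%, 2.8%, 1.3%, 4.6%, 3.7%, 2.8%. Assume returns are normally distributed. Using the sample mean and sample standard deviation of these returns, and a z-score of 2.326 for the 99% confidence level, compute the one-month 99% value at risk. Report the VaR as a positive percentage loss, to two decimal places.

4.35

Mean return μ = 15.60 / 7 = 2.2286%
Sample σ = √[Σ(r − μ)² / 6] = √[47.9543 / 6] = √7.9924 = 2.8271%
VaR = −(μ − z·σ) = −(2.2286 − 2.326 × 2.8271) = −(-4.3472) = 4.3472%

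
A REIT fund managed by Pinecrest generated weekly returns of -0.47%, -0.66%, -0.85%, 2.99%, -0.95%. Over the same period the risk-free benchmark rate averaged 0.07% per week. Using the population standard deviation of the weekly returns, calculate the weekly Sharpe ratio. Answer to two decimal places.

-0.04

Mean return μ = 0.060 / 5 = 0.0120%
Population σ = √[Σ(r − μ)² / 5] = √[11.2209 / 5] = √2.2442 = 1.4981%
Sharpe = (μ − rf) / σ = (0.0120 − 0.07) / 1.4981 = -0.0580 / 1.4981 = -0.0387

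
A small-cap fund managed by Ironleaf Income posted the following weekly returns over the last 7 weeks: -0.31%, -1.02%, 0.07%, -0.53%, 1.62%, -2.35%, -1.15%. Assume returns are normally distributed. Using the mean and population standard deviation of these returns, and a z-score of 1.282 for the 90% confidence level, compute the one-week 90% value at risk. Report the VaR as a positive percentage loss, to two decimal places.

1.98

μ = (-0.31 − 1.02 + 0.07 − 0.53 + 1.62 − 2.35 − 1.15) / 7 = -3.670 / 7 = -0.5243%
Σ(r − μ)² = (-0.31 − (-0.5243))² + (-1.02 − (-0.5243))² + (0.07 − (-0.5243))² + … = 8.9676
population σ = √(8.9676 / 7) = √1.2811 = 1.1319%
VaR = −(μ − z·σ) = −(-0.5243 − 1.282 × 1.1319) = −(-1.9754) = 1.9754%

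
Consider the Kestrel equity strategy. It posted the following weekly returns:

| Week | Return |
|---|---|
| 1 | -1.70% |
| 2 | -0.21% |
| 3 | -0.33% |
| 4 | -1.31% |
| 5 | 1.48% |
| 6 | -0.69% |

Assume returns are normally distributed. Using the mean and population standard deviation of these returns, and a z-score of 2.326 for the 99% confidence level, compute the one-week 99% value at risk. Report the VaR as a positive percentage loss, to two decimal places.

2.82

r̄ = (-1.7 − 0.21 − 0.33 − 1.31 + 1.48 − 0.69) / 6 = -2.760 / 6 = -0.4600%
Population std dev = √[6.1560 / 6] = 1.0129%
VaR = −(r̄ − z·σ) = −(-0.4600 − 2.326 × 1.0129) = −(-2.8160) = 2.8160%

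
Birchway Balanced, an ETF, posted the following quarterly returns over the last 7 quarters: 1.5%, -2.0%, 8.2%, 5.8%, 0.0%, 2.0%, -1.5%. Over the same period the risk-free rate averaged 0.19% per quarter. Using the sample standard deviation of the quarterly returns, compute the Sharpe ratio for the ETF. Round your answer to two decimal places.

μ = (1.5 − 2 + 8.2 + 5.8 + 0 + 2 − 1.5) / 7 = 2.0000%
Sample std dev = √[85.3800 / 6] = 3.7723%
Sharpe = (μ − rf) / σ = (2.0000 − 0.19) / 3.7723 = 1.8100 / 3.7723 = 0.4798

0.48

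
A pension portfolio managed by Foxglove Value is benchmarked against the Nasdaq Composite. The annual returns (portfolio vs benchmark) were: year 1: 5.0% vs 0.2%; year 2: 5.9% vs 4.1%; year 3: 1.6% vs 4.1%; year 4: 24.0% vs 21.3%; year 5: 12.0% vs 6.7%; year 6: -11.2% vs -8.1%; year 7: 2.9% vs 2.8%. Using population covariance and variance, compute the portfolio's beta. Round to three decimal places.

r̄p = 5.7429%,  r̄m = 4.4429%
Cov = Σ(rp − r̄p)(rm − r̄m) / 7 = 77.6553
Var(rm) = Σ(rm − r̄m)² / 7 = 66.7882
β = Cov / Var = 77.6553 / 66.7882 = 1.1627

1.163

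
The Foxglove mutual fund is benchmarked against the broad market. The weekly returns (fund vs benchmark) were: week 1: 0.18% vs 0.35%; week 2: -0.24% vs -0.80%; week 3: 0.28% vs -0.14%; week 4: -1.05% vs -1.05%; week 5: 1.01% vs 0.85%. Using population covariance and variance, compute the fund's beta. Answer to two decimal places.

r̄p = 0.0360%,  r̄m = -0.1580%
Cov = Σ(rp − r̄p)(rm − r̄m) / 5 = 0.4410
Var(rm) = Σ(rm − r̄m)² / 5 = 0.4965
β = Cov / Var = 0.4410 / 0.4965 = 0.8882

0.89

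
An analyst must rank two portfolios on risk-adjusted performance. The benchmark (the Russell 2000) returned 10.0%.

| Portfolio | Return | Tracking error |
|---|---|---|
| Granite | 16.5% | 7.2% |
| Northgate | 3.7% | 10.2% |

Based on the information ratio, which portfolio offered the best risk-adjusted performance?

Granite

Granite: IR = (16.5% − 10.0%) / 7.2% = 0.903
Northgate: IR = (3.7% − 10.0%) / 10.2% = -0.618
Highest: Granite (0.903).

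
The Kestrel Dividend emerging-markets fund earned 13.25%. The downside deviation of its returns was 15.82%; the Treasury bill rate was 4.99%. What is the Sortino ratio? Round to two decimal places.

Sortino = (Rp − Rf) / σd = (13.25% − 4.99%) / 15.82% = 8.26% / 15.82% = 0.5221

0.52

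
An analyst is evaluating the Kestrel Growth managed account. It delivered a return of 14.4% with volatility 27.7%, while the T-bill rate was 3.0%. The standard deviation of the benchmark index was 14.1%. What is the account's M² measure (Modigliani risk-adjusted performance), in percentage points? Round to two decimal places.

8.80

Sharpe = (Rp − Rf) / σp = (14.4% − 3.0%) / 27.7% = 0.4116
M² = Rf + Sharpe × σm = 3.0% + 0.4116 × 14.1% = 8.8036%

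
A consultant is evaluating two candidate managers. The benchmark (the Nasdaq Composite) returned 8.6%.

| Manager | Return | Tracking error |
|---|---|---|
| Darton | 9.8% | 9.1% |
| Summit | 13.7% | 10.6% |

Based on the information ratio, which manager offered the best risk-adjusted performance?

Summit

Darton: IR = (9.8% − 8.6%) / 9.1% = 0.132
Summit: IR = (13.7% − 8.6%) / 10.6% = 0.481
Highest: Summit (0.481).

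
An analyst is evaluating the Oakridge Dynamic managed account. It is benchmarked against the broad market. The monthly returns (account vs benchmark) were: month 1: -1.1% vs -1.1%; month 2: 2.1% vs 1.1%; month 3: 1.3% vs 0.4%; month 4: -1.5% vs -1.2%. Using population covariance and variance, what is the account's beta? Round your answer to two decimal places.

1.55

r̄p = 0.2000%,  r̄m = -0.2000%
Cov = Σ(rp − r̄p)(rm − r̄m) / 4 = 1.5000
Var(rm) = Σ(rm − r̄m)² / 4 = 0.9650
β = Cov / Var = 1.5000 / 0.9650 = 1.5544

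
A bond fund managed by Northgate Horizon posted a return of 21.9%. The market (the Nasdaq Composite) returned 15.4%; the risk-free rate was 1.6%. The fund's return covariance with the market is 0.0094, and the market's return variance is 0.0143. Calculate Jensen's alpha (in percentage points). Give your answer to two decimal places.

11.23

β = Cov / Var = 0.0094 / 0.0143 = 0.6573
E[R] = Rf + β(Rm − Rf) = 1.6% + 0.6573 × (15.4% − 1.6%) = 10.6707%
α = Rp − E[R] = 21.9% − 10.6707% = 11.2293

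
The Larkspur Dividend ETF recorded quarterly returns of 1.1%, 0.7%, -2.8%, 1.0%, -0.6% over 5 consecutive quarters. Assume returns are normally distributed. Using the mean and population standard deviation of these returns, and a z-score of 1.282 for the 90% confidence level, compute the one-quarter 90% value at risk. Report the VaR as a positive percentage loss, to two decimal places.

2.01

Mean return μ = -0.60 / 5 = -0.1200%
Σ(r − μ)² = 10.8280; population σ = √(10.8280/5) = 1.4716%
VaR = −(μ − z·σ) = −(-0.1200 − 1.282 × 1.4716) = −(-2.0066) = 2.0066%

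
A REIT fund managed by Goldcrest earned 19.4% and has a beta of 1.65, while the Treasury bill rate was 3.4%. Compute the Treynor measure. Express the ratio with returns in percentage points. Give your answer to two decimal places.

9.70

Treynor = (Rp − Rf) / β = (19.4% − 3.4%) / 1.65 = 16.00 / 1.65 = 9.6970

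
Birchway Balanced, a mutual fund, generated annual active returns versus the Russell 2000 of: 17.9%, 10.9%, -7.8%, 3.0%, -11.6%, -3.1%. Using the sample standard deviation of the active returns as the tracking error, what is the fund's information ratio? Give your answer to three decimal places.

r̄ = (17.9 + 10.9 − 7.8 + 3 − 11.6 − 3.1) / 6 = 9.30 / 6 = 1.5500%
Sample std dev = √[638.8150 / 5] = 11.3032%
IR = r̄ / tracking error = 1.5500 / 11.3032 = 0.1371

0.137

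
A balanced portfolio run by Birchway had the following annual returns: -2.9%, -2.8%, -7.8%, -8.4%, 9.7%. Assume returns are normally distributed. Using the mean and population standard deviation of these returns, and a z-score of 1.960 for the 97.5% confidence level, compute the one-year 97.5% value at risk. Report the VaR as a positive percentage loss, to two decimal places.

μ = (-2.9 − 2.8 − 7.8 − 8.4 + 9.7) / 5 = -2.4400%
Population σ = √[Σ(r − μ)² / 5] = √[211.9720 / 5] = √42.3944 = 6.5111%
VaR = −(μ − z·σ) = −(-2.4400 − 1.960 × 6.5111) = −(-15.2018) = 15.2018%

15.20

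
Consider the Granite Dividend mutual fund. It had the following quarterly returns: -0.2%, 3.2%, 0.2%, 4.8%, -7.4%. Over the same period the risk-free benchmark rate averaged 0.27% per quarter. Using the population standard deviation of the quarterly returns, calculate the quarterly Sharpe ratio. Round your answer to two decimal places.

-0.04

r̄ = (-0.2 + 3.2 + 0.2 + 4.8 − 7.4) / 5 = 0.1200%
Population std dev = √[88.0480 / 5] = 4.1964%
Sharpe = (r̄ − rf) / σ = (0.1200 − 0.27) / 4.1964 = -0.1500 / 4.1964 = -0.0357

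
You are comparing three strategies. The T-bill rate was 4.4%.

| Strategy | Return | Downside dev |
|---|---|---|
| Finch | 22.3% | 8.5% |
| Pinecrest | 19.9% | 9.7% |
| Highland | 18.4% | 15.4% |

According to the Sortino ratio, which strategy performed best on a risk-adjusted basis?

Finch: Sortino ratio = (22.3% − 4.4%) / 8.5% = 2.106
Pinecrest: Sortino ratio = (19.9% − 4.4%) / 9.7% = 1.598
Highland: Sortino ratio = (18.4% − 4.4%) / 15.4% = 0.909
Highest: Finch (2.106).

Finch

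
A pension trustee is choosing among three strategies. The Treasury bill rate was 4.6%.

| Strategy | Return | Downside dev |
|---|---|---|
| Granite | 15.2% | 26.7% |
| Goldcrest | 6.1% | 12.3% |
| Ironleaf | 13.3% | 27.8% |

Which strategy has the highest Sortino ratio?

Granite: Sortino ratio = (15.2% − 4.6%) / 26.7% = 0.397
Goldcrest: Sortino ratio = (6.1% − 4.6%) / 12.3% = 0.122
Ironleaf: Sortino ratio = (13.3% − 4.6%) / 27.8% = 0.313
Highest: Granite (0.397).

Granite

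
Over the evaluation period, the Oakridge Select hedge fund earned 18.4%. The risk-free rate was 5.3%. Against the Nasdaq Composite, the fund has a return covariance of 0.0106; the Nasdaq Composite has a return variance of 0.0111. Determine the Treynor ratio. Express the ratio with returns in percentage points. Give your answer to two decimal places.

β = Cov / Var = 0.0106 / 0.0111 = 0.9550
Treynor = (Rp − Rf) / β = (18.4% − 5.3%) / 0.9550 = 13.10 / 0.9550 = 13.7173

13.72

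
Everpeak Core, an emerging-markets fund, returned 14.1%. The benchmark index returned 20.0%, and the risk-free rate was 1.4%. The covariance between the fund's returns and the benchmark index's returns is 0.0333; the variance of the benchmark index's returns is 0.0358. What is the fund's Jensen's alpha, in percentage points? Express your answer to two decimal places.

-4.60

β = Cov / Var = 0.0333 / 0.0358 = 0.9302
E[R] = Rf + β(Rm − Rf) = 1.4% + 0.9302 × (20.0% − 1.4%) = 18.7017%
α = Rp − E[R] = 14.1% − 18.7017% = -4.6017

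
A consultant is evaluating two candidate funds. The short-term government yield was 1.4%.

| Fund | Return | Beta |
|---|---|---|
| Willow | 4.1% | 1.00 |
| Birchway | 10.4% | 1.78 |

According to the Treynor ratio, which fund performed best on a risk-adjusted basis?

Birchway

Willow: Treynor = (4.1% − 1.4%) / 1.00 = 2.700
Birchway: Treynor = (10.4% − 1.4%) / 1.78 = 5.056
Highest: Birchway (5.056).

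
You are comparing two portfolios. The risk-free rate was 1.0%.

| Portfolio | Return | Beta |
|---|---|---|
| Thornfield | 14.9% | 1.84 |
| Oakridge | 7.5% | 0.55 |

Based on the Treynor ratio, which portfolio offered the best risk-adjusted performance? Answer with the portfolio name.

Oakridge

Thornfield: Treynor = (14.9% − 1.0%) / 1.84 = 7.554
Oakridge: Treynor = (7.5% − 1.0%) / 0.55 = 11.818
Highest: Oakridge (11.818).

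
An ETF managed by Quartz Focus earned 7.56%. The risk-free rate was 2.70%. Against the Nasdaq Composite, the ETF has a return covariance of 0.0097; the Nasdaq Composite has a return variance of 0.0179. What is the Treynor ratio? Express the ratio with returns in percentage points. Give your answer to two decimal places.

β = Cov / Var = 0.0097 / 0.0179 = 0.5419
Treynor = (Rp − Rf) / β = (7.56% − 2.70%) / 0.5419 = 4.86 / 0.5419 = 8.9684

8.97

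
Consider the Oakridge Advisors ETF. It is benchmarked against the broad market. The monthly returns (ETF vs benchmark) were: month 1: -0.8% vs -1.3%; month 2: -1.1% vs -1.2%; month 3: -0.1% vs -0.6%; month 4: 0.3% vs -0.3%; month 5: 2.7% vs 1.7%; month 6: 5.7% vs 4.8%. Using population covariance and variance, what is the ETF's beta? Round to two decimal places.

1.10

r̄p = 1.1167%,  r̄m = 0.5167%
Cov = Σ(rp − r̄p)(rm − r̄m) / 6 = 5.1364
Var(rm) = Σ(rm − r̄m)² / 6 = 4.6514
β = Cov / Var = 5.1364 / 4.6514 = 1.1043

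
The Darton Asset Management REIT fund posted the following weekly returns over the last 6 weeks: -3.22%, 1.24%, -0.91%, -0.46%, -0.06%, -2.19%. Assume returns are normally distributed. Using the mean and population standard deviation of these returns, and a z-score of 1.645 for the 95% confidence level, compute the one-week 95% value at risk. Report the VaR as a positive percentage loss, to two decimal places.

r̄ = (-3.22 + 1.24 − 0.91 − 0.46 − 0.06 − 2.19) / 6 = -5.600 / 6 = -0.9333%
Population std dev = √[12.5187 / 6] = 1.4445%
VaR = −(r̄ − z·σ) = −(-0.9333 − 1.645 × 1.4445) = −(-3.3095) = 3.3095%

3.31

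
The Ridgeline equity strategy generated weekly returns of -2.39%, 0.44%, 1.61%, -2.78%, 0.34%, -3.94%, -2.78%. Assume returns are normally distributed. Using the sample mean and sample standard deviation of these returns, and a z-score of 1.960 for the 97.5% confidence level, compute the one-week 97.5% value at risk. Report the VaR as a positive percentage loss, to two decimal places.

5.49

r̄ = (-2.39 + 0.44 + 1.61 − 2.78 + 0.34 − 3.94 − 2.78) / 7 = -1.3571%
Σ(r − r̄)² = (-2.39 − (-1.3571))² + (0.44 − (-1.3571))² + … = 26.7009
σ = √[26.7009 / 6] = 2.1095%
VaR = −(r̄ − z·σ) = −(-1.3571 − 1.960 × 2.1095) = −(-5.4917) = 5.4917%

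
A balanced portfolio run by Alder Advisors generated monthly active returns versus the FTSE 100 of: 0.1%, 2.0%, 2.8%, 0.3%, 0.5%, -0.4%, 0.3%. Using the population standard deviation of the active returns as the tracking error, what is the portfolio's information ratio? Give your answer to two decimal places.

μ = (0.1 + 2 + 2.8 + 0.3 + 0.5 − 0.4 + 0.3) / 7 = 5.60 / 7 = 0.8000%
Population σ = √[Σ(r − μ)² / 7] = √[7.9600 / 7] = √1.1371 = 1.0663%
IR = μ / tracking error = 0.8000 / 1.0663 = 0.7503

0.75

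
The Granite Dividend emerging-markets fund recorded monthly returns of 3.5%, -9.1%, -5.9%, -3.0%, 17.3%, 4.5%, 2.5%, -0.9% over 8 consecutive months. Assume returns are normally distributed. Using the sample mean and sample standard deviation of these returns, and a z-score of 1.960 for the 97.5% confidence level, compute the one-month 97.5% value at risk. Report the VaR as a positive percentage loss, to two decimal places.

r̄ = (3.5 − 9.1 − 5.9 − 3 + 17.3 + 4.5 + 2.5 − 0.9) / 8 = 1.1125%
Σ(r − r̄)² = (3.5 − 1.1125)² + (-9.1 − 1.1125)² + (-5.9 − 1.1125)² + … = 455.5688
sample σ = √(455.5688 / 7) = √65.0813 = 8.0673%
VaR = −(r̄ − z·σ) = −(1.1125 − 1.960 × 8.0673) = −(-14.6994) = 14.6994%

14.70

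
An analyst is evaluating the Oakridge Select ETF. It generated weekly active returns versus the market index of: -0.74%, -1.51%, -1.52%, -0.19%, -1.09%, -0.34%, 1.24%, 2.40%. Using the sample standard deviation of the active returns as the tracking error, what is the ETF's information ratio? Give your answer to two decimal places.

μ = (-0.74 − 1.51 − 1.52 − 0.19 − 1.09 − 0.34 + 1.24 + 2.4) / 8 = -0.2188%
Sample std dev = √[13.3927 / 7] = 1.3832%
IR = μ / tracking error = -0.2188 / 1.3832 = -0.1582

-0.16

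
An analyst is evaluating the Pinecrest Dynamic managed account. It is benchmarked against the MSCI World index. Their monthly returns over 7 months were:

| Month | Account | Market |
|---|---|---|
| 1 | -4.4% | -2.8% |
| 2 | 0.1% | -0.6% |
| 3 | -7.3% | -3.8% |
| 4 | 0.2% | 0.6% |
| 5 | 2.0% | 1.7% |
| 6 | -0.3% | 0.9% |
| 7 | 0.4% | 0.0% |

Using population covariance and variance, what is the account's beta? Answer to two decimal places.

r̄p = -1.3286%,  r̄m = -0.5714%
Cov = Σ(rp − r̄p)(rm − r̄m) / 7 = 5.4194
Var(rm) = Σ(rm − r̄m)² / 7 = 3.4878
β = Cov / Var = 5.4194 / 3.4878 = 1.5538

1.55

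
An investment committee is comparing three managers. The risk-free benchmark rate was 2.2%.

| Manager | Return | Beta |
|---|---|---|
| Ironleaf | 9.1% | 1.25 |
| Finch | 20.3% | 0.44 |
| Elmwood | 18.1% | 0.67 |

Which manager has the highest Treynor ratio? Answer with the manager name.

Finch

Ironleaf: Treynor = (9.1% − 2.2%) / 1.25 = 5.520
Finch: Treynor = (20.3% − 2.2%) / 0.44 = 41.136
Elmwood: Treynor = (18.1% − 2.2%) / 0.67 = 23.731
Highest: Finch (41.136).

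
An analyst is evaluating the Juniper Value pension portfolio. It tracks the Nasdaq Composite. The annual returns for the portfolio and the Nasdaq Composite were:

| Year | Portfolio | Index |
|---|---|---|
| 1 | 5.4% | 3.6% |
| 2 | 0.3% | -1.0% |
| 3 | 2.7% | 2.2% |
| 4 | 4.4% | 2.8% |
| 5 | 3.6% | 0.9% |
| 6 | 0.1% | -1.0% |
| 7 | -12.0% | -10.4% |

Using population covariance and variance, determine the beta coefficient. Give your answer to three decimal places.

r̄p = 0.6429%,  r̄m = -0.4143%
Cov = Σ(rp − r̄p)(rm − r̄m) / 7 = 23.8863
Var(rm) = Σ(rm − r̄m)² / 7 = 19.3441
β = Cov / Var = 23.8863 / 19.3441 = 1.2348

1.235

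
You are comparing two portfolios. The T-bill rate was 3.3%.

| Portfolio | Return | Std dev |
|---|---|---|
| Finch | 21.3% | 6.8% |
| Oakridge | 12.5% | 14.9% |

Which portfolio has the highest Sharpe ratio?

Finch

Finch: Sharpe ratio = (21.3% − 3.3%) / 6.8% = 2.647
Oakridge: Sharpe ratio = (12.5% − 3.3%) / 14.9% = 0.617
Highest: Finch (2.647).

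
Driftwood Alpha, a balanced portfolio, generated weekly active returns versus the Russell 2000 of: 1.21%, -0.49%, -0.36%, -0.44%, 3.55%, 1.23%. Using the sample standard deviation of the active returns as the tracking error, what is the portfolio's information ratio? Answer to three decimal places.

0.496

r̄ = (1.21 − 0.49 − 0.36 − 0.44 + 3.55 + 1.23) / 6 = 4.700 / 6 = 0.7833%
Σ(r − r̄)² = 12.4611; sample σ = √(12.4611/5) = 1.5787%
IR = r̄ / tracking error = 0.7833 / 1.5787 = 0.4962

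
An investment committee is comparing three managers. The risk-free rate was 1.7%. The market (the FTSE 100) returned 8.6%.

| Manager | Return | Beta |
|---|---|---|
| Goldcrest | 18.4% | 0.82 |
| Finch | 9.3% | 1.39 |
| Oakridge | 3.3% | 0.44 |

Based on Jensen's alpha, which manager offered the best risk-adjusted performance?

Goldcrest

Goldcrest: α = 18.4% − [1.7% + 0.82 × (8.6% − 1.7%)] = 11.042
Finch: α = 9.3% − [1.7% + 1.39 × (8.6% − 1.7%)] = -1.991
Oakridge: α = 3.3% − [1.7% + 0.44 × (8.6% − 1.7%)] = -1.436
Highest: Goldcrest (11.042).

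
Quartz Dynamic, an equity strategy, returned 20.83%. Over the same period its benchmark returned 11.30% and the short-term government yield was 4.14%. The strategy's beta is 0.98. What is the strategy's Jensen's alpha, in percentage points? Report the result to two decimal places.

CAPM expected return = Rf + β(Rm − Rf) = 4.14% + 0.98 × (11.30% − 4.14%) = 4.14 + 0.98 × 7.16 = 11.1568%
Jensen's α = Rp − E[R] = 20.83% − 11.1568% = 9.6732

9.67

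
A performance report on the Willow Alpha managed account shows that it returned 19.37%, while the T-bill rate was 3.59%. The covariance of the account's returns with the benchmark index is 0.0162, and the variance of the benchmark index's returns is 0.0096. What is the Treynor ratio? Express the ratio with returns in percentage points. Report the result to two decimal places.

β = Cov / Var = 0.0162 / 0.0096 = 1.6875
Treynor = (Rp − Rf) / β = (19.37% − 3.59%) / 1.6875 = 15.78 / 1.6875 = 9.3511

9.35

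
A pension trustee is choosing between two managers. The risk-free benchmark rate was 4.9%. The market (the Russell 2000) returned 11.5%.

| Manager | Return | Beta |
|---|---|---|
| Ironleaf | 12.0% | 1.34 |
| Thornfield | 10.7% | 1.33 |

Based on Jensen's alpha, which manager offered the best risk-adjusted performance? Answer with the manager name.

Ironleaf

Ironleaf: α = 12.0% − [4.9% + 1.34 × (11.5% − 4.9%)] = -1.744
Thornfield: α = 10.7% − [4.9% + 1.33 × (11.5% − 4.9%)] = -2.978
Highest: Ironleaf (-1.744).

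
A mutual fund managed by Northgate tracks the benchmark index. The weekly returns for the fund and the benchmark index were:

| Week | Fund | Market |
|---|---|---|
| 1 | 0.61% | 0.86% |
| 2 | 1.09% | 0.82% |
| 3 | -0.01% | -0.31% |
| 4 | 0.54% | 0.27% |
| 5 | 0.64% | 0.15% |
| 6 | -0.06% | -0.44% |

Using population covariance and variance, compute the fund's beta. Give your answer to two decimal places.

0.71

r̄p = 0.4683%,  r̄m = 0.2250%
Cov = Σ(rp − r̄p)(rm − r̄m) / 6 = 0.1762
Var(rm) = Σ(rm − r̄m)² / 6 = 0.2489
β = Cov / Var = 0.1762 / 0.2489 = 0.7079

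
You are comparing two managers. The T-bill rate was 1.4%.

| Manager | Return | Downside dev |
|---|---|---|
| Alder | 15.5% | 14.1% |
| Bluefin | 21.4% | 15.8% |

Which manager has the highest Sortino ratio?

Alder: Sortino ratio = (15.5% − 1.4%) / 14.1% = 1.000
Bluefin: Sortino ratio = (21.4% − 1.4%) / 15.8% = 1.266
Highest: Bluefin (1.266).

Bluefin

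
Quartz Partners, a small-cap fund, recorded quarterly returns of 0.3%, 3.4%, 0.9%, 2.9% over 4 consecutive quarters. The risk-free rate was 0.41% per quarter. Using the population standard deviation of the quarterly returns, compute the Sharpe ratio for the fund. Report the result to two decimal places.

r̄ = (0.3 + 3.4 + 0.9 + 2.9) / 4 = 1.8750%
Population std dev = √[6.8075 / 4] = 1.3046%
Sharpe = (r̄ − rf) / σ = (1.8750 − 0.41) / 1.3046 = 1.4650 / 1.3046 = 1.1229

1.12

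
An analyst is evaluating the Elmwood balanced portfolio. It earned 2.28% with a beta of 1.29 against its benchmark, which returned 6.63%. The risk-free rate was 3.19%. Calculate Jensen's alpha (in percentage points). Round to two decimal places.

CAPM expected return = Rf + β(Rm − Rf) = 3.19% + 1.29 × (6.63% − 3.19%) = 3.19 + 1.29 × 3.44 = 7.6276%
Jensen's α = Rp − E[R] = 2.28% − 7.6276% = -5.3476

-5.35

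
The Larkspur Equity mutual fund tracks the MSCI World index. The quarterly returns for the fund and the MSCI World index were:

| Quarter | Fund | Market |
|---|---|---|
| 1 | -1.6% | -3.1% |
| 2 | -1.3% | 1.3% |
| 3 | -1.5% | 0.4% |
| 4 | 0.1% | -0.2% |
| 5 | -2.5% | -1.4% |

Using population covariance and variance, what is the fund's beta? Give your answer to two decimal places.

0.18

r̄p = -1.3600%,  r̄m = -0.6000%
Cov = Σ(rp − r̄p)(rm − r̄m) / 5 = 0.4140
Var(rm) = Σ(rm − r̄m)² / 5 = 2.3320
β = Cov / Var = 0.4140 / 2.3320 = 0.1775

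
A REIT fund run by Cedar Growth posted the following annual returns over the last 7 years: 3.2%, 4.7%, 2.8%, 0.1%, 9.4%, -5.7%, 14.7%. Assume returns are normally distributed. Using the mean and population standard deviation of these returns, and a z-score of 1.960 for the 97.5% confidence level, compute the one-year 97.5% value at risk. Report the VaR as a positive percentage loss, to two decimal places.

7.67

μ = (3.2 + 4.7 + 2.8 + 0.1 + 9.4 − 5.7 + 14.7) / 7 = 29.20 / 7 = 4.1714%
Σ(r − μ)² = (3.2 − 4.1714)² + (4.7 − 4.1714)² + (2.8 − 4.1714)² + … = 255.3143
σ = √[255.3143 / 7] = 6.0393%
VaR = −(μ − z·σ) = −(4.1714 − 1.960 × 6.0393) = −(-7.6656) = 7.6656%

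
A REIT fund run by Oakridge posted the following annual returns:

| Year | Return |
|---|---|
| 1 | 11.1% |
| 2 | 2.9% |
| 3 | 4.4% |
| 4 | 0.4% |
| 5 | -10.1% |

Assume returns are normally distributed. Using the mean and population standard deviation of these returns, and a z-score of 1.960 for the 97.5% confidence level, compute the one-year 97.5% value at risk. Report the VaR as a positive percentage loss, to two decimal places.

Mean return μ = 8.70 / 5 = 1.7400%
Population σ = √[Σ(r − μ)² / 5] = √[238.0120 / 5] = √47.6024 = 6.8994%
VaR = −(μ − z·σ) = −(1.7400 − 1.960 × 6.8994) = −(-11.7828) = 11.7828%

11.78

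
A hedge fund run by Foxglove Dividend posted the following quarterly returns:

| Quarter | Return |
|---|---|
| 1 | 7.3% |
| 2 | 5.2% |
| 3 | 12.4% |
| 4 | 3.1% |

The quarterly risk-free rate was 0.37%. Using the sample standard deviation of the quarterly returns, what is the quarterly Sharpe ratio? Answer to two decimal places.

Mean return r̄ = 28.00 / 4 = 7.0000%
Σ(r − r̄)² = (7.3 − 7.0000)² + (5.2 − 7.0000)² + … = 47.7000
sample σ = √(47.7000 / 3) = √15.9000 = 3.9875%
Sharpe = (r̄ − rf) / σ = (7.0000 − 0.37) / 3.9875 = 6.6300 / 3.9875 = 1.6627

1.66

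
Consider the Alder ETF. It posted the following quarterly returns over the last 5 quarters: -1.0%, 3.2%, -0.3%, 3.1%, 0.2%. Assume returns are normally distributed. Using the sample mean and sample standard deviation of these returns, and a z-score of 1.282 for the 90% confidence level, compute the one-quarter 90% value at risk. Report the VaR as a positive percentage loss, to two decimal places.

1.49

r̄ = (-1 + 3.2 − 0.3 + 3.1 + 0.2) / 5 = 1.0400%
Σ(r − r̄)² = (-1 − 1.0400)² + (3.2 − 1.0400)² + (-0.3 − 1.0400)² + … = 15.5720
sample σ = √(15.5720 / 4) = √3.8930 = 1.9731%
VaR = −(r̄ − z·σ) = −(1.0400 − 1.282 × 1.9731) = −(-1.4895) = 1.4895%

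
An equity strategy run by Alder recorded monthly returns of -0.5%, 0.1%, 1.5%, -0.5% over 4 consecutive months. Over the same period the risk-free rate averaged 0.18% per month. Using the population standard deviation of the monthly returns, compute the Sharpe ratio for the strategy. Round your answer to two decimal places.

-0.04

r̄ = (-0.5 + 0.1 + 1.5 − 0.5) / 4 = 0.60 / 4 = 0.1500%
Σ(r − r̄)² = (-0.5 − 0.1500)² + (0.1 − 0.1500)² + … = 2.6700
σ = √[2.6700 / 4] = 0.8170%
Sharpe = (r̄ − rf) / σ = (0.1500 − 0.18) / 0.8170 = -0.0300 / 0.8170 = -0.0367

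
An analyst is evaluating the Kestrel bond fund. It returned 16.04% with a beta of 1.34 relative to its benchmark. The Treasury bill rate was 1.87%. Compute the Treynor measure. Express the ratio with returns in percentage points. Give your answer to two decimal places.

Treynor = (Rp − Rf) / β = (16.04% − 1.87%) / 1.34 = 14.17 / 1.34 = 10.5746

10.57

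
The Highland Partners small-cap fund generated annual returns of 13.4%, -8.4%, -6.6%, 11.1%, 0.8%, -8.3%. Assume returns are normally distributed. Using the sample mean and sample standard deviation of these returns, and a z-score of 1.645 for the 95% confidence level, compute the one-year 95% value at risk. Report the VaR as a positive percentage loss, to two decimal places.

r̄ = (13.4 − 8.4 − 6.6 + 11.1 + 0.8 − 8.3) / 6 = 2.00 / 6 = 0.3333%
Sample σ = √[Σ(r − r̄)² / 5] = √[485.7533 / 5] = √97.1507 = 9.8565%
VaR = −(r̄ − z·σ) = −(0.3333 − 1.645 × 9.8565) = −(-15.8806) = 15.8806%

15.88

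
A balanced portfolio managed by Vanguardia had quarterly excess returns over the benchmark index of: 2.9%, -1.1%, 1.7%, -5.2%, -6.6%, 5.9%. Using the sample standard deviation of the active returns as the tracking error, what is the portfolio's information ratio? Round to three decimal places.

Mean return r̄ = -2.40 / 6 = -0.4000%
Σ(r − r̄)² = 116.9600; sample σ = √(116.9600/5) = 4.8365%
IR = r̄ / tracking error = -0.4000 / 4.8365 = -0.0827

-0.083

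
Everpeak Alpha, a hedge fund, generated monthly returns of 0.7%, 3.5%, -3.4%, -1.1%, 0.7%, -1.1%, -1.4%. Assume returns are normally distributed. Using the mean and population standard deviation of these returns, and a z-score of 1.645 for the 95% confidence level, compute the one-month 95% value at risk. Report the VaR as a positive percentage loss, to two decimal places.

μ = (0.7 + 3.5 − 3.4 − 1.1 + 0.7 − 1.1 − 1.4) / 7 = -2.10 / 7 = -0.3000%
Population std dev = √[28.5400 / 7] = 2.0192%
VaR = −(μ − z·σ) = −(-0.3000 − 1.645 × 2.0192) = −(-3.6216) = 3.6216%

3.62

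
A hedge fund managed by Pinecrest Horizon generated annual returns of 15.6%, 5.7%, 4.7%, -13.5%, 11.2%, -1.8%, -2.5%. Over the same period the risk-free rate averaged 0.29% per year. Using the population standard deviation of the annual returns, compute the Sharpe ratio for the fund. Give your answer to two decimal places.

r̄ = (15.6 + 5.7 + 4.7 − 13.5 + 11.2 − 1.8 − 2.5) / 7 = 19.40 / 7 = 2.7714%
Σ(r − r̄)² = 561.3543; population σ = √(561.3543/7) = 8.9551%
Sharpe = (r̄ − rf) / σ = (2.7714 − 0.29) / 8.9551 = 2.4814 / 8.9551 = 0.2771

0.28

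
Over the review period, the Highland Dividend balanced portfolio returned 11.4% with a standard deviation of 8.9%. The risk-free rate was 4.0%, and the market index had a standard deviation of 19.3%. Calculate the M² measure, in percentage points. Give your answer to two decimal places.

Sharpe = (Rp − Rf) / σp = (11.4% − 4.0%) / 8.9% = 0.8315
M² = Rf + Sharpe × σm = 4.0% + 0.8315 × 19.3% = 20.0480%

20.05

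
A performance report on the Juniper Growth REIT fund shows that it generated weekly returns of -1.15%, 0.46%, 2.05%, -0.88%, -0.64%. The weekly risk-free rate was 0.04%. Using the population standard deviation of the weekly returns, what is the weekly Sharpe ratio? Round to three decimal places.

-0.061

μ = (-1.15 + 0.46 + 2.05 − 0.88 − 0.64) / 5 = -0.160 / 5 = -0.0320%
Population σ = √[Σ(r − μ)² / 5] = √[6.9155 / 5] = √1.3831 = 1.1761%
Sharpe = (μ − rf) / σ = (-0.0320 − 0.04) / 1.1761 = -0.0720 / 1.1761 = -0.0612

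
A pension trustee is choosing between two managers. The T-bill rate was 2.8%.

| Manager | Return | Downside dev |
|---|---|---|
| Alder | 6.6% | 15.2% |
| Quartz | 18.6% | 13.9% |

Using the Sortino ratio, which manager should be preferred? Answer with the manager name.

Alder: Sortino ratio = (6.6% − 2.8%) / 15.2% = 0.250
Quartz: Sortino ratio = (18.6% − 2.8%) / 13.9% = 1.137
Highest: Quartz (1.137).

Quartz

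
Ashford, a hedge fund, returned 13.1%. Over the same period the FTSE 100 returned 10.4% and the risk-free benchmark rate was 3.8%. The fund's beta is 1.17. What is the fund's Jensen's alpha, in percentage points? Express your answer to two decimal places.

CAPM expected return = Rf + β(Rm − Rf) = 3.8% + 1.17 × (10.4% − 3.8%) = 3.8 + 1.17 × 6.60 = 11.5220%
Jensen's α = Rp − E[R] = 13.1% − 11.5220% = 1.5780

1.58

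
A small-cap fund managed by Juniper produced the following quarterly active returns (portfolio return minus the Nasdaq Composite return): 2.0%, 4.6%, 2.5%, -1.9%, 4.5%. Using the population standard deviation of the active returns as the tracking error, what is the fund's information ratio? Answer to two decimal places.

Mean return r̄ = 11.70 / 5 = 2.3400%
Σ(r − r̄)² = (2 − 2.3400)² + (4.6 − 2.3400)² + … = 27.8920
σ = √[27.8920 / 5] = 2.3619%
IR = r̄ / tracking error = 2.3400 / 2.3619 = 0.9907

0.99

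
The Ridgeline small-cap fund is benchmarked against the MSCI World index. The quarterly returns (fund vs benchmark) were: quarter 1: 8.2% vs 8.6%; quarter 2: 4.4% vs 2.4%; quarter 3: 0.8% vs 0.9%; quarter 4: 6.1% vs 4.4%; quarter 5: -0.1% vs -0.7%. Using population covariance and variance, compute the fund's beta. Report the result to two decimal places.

r̄p = 3.8800%,  r̄m = 3.1200%
Cov = Σ(rp − r̄p)(rm − r̄m) / 5 = 9.6364
Var(rm) = Σ(rm − r̄m)² / 5 = 10.3416
β = Cov / Var = 9.6364 / 10.3416 = 0.9318

0.93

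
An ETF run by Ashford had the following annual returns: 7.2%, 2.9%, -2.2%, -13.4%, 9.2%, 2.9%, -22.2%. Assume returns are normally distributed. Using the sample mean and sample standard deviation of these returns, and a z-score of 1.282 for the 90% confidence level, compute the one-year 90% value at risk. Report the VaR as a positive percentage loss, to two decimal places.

16.99

Mean return r̄ = -15.60 / 7 = -2.2286%
Σ(r − r̄)² = (7.2 − (-2.2286))² + (2.9 − (-2.2286))² + (-2.2 − (-2.2286))² + … = 795.7743
sample σ = √(795.7743 / 6) = √132.6291 = 11.5165%
VaR = −(r̄ − z·σ) = −(-2.2286 − 1.282 × 11.5165) = −(-16.9928) = 16.9928%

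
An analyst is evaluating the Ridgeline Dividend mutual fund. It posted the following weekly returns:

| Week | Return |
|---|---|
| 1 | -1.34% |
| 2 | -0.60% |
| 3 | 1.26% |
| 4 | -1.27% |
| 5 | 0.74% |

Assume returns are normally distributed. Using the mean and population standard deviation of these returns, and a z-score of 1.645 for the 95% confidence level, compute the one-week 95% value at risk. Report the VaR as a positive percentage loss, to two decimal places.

1.98

r̄ = (-1.34 − 0.6 + 1.26 − 1.27 + 0.74) / 5 = -0.2420%
Population std dev = √[5.6109 / 5] = 1.0593%
VaR = −(r̄ − z·σ) = −(-0.2420 − 1.645 × 1.0593) = −(-1.9845) = 1.9845%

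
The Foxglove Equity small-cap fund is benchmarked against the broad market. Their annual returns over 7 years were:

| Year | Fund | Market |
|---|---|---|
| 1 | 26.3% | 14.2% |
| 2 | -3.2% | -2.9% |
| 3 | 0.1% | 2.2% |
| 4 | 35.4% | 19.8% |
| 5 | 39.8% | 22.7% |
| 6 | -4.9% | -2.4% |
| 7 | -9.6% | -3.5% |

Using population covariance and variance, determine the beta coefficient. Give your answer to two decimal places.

r̄p = 11.9857%,  r̄m = 7.1571%
Cov = Σ(rp − r̄p)(rm − r̄m) / 7 = 204.6022
Var(rm) = Σ(rm − r̄m)² / 7 = 111.6653
β = Cov / Var = 204.6022 / 111.6653 = 1.8323

1.83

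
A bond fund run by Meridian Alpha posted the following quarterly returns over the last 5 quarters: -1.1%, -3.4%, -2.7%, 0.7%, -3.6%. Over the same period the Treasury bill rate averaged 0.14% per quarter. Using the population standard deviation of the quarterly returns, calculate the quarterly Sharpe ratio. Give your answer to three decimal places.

-1.334

Mean return r̄ = -10.10 / 5 = -2.0200%
Σ(r − r̄)² = (-1.1 − (-2.0200))² + (-3.4 − (-2.0200))² + (-2.7 − (-2.0200))² + … = 13.1080
population σ = √(13.1080 / 5) = √2.6216 = 1.6191%
Sharpe = (r̄ − rf) / σ = (-2.0200 − 0.14) / 1.6191 = -2.1600 / 1.6191 = -1.3341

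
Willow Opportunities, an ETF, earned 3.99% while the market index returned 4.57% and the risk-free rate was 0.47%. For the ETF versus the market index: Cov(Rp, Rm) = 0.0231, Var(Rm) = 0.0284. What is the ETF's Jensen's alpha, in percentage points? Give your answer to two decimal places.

0.19

β = Cov / Var = 0.0231 / 0.0284 = 0.8134
E[R] = Rf + β(Rm − Rf) = 0.47% + 0.8134 × (4.57% − 0.47%) = 3.8049%
α = Rp − E[R] = 3.99% − 3.8049% = 0.1851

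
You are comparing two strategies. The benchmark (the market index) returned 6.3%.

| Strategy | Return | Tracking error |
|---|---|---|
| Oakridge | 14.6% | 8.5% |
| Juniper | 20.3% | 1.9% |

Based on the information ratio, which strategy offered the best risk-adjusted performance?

Oakridge: IR = (14.6% − 6.3%) / 8.5% = 0.976
Juniper: IR = (20.3% − 6.3%) / 1.9% = 7.368
Highest: Juniper (7.368).

Juniper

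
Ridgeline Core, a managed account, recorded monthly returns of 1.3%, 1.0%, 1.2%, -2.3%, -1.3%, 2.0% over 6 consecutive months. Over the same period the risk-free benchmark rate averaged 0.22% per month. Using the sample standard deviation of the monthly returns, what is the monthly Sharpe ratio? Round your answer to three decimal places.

Mean return μ = 1.90 / 6 = 0.3167%
Σ(r − μ)² = (1.3 − 0.3167)² + (1 − 0.3167)² + (1.2 − 0.3167)² + … = 14.5083
sample σ = √(14.5083 / 5) = √2.9017 = 1.7034%
Sharpe = (μ − rf) / σ = (0.3167 − 0.22) / 1.7034 = 0.0967 / 1.7034 = 0.0568

0.057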